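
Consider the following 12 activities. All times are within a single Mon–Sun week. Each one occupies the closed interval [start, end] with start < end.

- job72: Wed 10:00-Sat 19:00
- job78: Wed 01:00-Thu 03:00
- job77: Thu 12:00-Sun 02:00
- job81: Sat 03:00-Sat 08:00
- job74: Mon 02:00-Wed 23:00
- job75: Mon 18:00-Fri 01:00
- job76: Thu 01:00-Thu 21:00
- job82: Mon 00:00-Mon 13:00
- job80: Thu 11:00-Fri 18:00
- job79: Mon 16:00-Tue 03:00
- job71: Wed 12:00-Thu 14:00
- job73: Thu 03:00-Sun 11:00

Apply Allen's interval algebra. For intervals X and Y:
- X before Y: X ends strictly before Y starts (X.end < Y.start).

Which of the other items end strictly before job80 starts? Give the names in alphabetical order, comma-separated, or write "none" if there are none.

Target job80 = [Thu 11:00, Fri 18:00].
job71 [Wed 12:00, Thu 14:00] → overlaps → no.
job72 [Wed 10:00, Sat 19:00] → contains → no.
job73 [Thu 03:00, Sun 11:00] → contains → no.
job74 [Mon 02:00, Wed 23:00] → before → yes.
job75 [Mon 18:00, Fri 01:00] → overlaps → no.
job76 [Thu 01:00, Thu 21:00] → overlaps → no.
job77 [Thu 12:00, Sun 02:00] → overlapped-by → no.
job78 [Wed 01:00, Thu 03:00] → before → yes.
job79 [Mon 16:00, Tue 03:00] → before → yes.
job81 [Sat 03:00, Sat 08:00] → after → no.
job82 [Mon 00:00, Mon 13:00] → before → yes.
Result: job74, job78, job79, job82.

job74, job78, job79, job82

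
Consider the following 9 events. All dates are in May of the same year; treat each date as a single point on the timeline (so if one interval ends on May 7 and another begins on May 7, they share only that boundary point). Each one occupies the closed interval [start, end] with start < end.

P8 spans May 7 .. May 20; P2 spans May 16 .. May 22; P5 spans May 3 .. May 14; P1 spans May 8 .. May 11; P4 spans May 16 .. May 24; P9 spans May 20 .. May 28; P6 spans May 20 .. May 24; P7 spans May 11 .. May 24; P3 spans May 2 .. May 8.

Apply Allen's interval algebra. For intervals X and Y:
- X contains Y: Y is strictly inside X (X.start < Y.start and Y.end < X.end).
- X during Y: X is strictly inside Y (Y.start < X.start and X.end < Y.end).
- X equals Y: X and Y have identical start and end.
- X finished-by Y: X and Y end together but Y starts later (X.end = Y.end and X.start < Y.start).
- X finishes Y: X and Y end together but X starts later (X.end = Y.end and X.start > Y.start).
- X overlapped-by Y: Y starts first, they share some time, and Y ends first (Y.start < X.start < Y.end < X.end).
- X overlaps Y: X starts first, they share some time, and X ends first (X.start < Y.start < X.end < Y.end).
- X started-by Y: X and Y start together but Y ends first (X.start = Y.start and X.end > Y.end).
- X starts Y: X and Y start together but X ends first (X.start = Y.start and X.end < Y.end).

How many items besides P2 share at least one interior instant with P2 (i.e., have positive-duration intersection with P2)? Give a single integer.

5

Target P2 = [May 16, May 22].
P1 [May 8, May 11] → before → no.
P3 [May 2, May 8] → before → no.
P4 [May 16, May 24] → started-by → counts.
P5 [May 3, May 14] → before → no.
P6 [May 20, May 24] → overlapped-by → counts.
P7 [May 11, May 24] → contains → counts.
P8 [May 7, May 20] → overlaps → counts.
P9 [May 20, May 28] → overlapped-by → counts.
Total: 5.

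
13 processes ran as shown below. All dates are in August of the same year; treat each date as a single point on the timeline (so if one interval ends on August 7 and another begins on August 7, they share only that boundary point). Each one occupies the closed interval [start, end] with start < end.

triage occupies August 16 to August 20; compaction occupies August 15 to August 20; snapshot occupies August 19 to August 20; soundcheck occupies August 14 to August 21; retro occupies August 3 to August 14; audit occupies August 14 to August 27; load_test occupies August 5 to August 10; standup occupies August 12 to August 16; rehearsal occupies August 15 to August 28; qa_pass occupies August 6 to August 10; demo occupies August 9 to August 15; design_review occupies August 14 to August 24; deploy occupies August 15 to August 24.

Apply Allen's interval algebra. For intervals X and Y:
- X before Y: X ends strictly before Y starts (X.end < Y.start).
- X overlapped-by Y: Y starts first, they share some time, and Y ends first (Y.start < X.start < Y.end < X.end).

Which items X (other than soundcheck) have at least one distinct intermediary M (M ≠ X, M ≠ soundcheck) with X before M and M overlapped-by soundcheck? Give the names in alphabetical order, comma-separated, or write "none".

Target soundcheck = [August 14, August 21].
Intermediaries M with M overlapped-by soundcheck: deploy, rehearsal.
Via deploy — items with X before deploy: load_test, qa_pass, retro.
Via rehearsal — items with X before rehearsal: load_test, qa_pass, retro.
Union: load_test, qa_pass, retro.

load_test, qa_pass, retro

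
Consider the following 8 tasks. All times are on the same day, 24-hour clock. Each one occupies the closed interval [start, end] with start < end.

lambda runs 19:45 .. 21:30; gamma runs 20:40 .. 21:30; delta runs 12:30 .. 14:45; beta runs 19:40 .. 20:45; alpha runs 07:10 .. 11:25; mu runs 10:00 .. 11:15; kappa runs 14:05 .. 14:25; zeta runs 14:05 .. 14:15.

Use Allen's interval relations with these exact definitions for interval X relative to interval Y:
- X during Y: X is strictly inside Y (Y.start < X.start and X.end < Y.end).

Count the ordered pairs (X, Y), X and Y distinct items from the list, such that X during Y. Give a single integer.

Checking all 56 ordered pairs for relation 'during'; matching pairs in alphabetical order:
(kappa, delta): kappa during delta ✓
(mu, alpha): mu during alpha ✓
(zeta, delta): zeta during delta ✓
Count: 3.

3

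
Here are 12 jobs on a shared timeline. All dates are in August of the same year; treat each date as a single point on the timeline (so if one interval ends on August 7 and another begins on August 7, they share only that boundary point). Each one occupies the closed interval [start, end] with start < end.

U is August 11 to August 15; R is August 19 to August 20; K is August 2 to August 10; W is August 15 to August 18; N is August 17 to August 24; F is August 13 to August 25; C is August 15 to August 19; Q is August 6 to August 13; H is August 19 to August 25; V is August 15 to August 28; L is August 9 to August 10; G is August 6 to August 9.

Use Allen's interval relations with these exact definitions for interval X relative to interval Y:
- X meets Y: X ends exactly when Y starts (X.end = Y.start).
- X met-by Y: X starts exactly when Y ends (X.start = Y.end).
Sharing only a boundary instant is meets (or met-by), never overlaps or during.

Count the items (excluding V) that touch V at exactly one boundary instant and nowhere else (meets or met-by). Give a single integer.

Target V = [August 15, August 28].
C [August 15, August 19] → starts → no.
F [August 13, August 25] → overlaps → no.
G [August 6, August 9] → before → no.
H [August 19, August 25] → during → no.
K [August 2, August 10] → before → no.
L [August 9, August 10] → before → no.
N [August 17, August 24] → during → no.
Q [August 6, August 13] → before → no.
R [August 19, August 20] → during → no.
U [August 11, August 15] → meets → counts.
W [August 15, August 18] → starts → no.
Total: 1.

1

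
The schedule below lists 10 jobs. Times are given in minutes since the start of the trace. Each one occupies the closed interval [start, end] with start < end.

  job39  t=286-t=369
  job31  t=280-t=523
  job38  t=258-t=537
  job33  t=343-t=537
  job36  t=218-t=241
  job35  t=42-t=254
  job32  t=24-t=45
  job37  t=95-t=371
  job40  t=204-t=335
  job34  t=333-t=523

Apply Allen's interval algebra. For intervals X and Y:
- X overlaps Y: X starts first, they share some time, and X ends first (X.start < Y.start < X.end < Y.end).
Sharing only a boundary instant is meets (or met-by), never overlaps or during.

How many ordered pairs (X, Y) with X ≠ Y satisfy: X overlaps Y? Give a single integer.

15

Checking all 90 ordered pairs for relation 'overlaps'; matching pairs in alphabetical order:
(job31, job33): job31 overlaps job33 ✓
(job32, job35): job32 overlaps job35 ✓
(job34, job33): job34 overlaps job33 ✓
(job35, job37): job35 overlaps job37 ✓
(job35, job40): job35 overlaps job40 ✓
(job37, job31): job37 overlaps job31 ✓
(job37, job33): job37 overlaps job33 ✓
(job37, job34): job37 overlaps job34 ✓
(job37, job38): job37 overlaps job38 ✓
(job39, job33): job39 overlaps job33 ✓
(job39, job34): job39 overlaps job34 ✓
(job40, job31): job40 overlaps job31 ✓
(job40, job34): job40 overlaps job34 ✓
(job40, job38): job40 overlaps job38 ✓
(job40, job39): job40 overlaps job39 ✓
Count: 15.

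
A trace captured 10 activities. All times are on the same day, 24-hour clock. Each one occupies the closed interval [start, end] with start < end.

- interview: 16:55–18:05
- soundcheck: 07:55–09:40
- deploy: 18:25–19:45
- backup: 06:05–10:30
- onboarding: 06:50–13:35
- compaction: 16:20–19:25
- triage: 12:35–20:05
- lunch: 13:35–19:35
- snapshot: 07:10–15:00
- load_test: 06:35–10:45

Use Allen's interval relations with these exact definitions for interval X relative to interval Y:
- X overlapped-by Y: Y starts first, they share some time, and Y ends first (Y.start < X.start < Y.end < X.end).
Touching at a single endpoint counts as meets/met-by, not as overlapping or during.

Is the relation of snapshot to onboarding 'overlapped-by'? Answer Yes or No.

Yes

snapshot = [07:10, 15:00], onboarding = [06:50, 13:35].
Actual relation of snapshot to onboarding: overlapped-by.
Asked whether 'overlapped-by' holds → Yes.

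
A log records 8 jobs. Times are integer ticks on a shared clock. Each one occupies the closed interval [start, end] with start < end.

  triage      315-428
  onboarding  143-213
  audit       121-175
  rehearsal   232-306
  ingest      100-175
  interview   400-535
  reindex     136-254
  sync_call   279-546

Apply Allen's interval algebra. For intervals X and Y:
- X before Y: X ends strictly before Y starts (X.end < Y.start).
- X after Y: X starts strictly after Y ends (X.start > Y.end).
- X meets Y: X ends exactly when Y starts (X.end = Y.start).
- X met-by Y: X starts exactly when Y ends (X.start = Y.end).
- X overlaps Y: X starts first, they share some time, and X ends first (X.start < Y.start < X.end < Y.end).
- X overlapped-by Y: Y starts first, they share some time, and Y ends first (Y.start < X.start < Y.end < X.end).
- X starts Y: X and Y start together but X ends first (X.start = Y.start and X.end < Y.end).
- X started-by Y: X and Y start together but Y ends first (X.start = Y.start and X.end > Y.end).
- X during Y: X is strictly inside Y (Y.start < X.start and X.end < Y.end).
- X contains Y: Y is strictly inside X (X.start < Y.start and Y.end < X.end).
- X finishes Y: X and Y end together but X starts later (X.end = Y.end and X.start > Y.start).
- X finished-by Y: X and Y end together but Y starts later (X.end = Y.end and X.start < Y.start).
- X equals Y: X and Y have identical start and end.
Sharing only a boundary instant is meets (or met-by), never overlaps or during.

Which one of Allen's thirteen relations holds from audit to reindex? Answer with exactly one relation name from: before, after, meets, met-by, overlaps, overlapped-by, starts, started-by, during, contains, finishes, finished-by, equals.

overlaps

audit = [121, 175]; reindex = [136, 254].
Compare endpoints: audit.start < reindex.start, audit.start < reindex.end, audit.end > reindex.start, audit.end < reindex.end.
That pattern is 'overlaps'.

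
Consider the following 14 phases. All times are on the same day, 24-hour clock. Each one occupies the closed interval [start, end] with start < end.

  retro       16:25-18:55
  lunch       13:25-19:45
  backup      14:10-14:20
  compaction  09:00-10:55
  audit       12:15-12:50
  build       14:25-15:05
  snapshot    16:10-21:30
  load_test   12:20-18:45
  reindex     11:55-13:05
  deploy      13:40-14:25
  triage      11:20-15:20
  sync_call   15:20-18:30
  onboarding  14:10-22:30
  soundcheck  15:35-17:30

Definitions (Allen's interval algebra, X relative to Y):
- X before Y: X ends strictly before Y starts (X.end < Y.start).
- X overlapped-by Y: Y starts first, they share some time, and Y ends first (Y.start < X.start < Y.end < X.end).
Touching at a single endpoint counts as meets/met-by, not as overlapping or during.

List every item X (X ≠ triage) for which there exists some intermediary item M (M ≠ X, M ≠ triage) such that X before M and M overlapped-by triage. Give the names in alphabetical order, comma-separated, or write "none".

audit, compaction, reindex

Target triage = [11:20, 15:20].
Intermediaries M with M overlapped-by triage: load_test, lunch, onboarding.
Via load_test — items with X before load_test: compaction.
Via lunch — items with X before lunch: audit, compaction, reindex.
Via onboarding — items with X before onboarding: audit, compaction, reindex.
Union: audit, compaction, reindex.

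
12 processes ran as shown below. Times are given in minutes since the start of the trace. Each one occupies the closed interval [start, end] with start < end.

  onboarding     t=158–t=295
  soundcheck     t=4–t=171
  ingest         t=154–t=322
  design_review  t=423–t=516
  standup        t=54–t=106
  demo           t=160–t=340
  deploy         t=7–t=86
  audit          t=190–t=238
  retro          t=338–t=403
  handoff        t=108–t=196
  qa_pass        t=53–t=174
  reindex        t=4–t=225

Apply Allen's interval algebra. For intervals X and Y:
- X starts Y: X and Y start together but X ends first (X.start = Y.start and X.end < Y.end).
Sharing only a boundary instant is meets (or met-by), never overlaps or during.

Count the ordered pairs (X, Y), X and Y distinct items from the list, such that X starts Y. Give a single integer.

Checking all 132 ordered pairs for relation 'starts'; matching pairs in alphabetical order:
(soundcheck, reindex): soundcheck starts reindex ✓
Count: 1.

1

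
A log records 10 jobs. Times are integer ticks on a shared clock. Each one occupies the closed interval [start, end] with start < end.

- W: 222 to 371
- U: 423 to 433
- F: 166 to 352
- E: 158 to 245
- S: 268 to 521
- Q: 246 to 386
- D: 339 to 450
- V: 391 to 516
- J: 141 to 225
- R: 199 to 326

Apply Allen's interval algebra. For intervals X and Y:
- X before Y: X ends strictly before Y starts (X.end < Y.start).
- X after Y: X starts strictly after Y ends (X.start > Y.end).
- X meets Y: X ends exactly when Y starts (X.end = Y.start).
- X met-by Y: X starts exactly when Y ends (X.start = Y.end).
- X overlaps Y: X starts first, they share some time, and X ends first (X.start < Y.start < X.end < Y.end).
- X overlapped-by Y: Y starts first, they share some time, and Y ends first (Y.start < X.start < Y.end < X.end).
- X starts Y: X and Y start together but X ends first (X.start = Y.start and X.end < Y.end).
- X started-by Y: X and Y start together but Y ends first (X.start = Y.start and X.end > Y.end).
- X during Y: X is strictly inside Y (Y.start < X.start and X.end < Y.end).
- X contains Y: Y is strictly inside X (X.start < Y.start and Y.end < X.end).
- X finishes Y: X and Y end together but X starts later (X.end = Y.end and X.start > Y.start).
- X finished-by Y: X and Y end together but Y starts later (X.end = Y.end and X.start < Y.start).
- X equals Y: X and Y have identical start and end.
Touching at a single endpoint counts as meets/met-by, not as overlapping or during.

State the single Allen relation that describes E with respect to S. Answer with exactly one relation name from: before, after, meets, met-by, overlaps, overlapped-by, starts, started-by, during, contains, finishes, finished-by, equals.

E = [158, 245]; S = [268, 521].
Compare endpoints: E.start < S.start, E.start < S.end, E.end < S.start, E.end < S.end.
That pattern is 'before'.

before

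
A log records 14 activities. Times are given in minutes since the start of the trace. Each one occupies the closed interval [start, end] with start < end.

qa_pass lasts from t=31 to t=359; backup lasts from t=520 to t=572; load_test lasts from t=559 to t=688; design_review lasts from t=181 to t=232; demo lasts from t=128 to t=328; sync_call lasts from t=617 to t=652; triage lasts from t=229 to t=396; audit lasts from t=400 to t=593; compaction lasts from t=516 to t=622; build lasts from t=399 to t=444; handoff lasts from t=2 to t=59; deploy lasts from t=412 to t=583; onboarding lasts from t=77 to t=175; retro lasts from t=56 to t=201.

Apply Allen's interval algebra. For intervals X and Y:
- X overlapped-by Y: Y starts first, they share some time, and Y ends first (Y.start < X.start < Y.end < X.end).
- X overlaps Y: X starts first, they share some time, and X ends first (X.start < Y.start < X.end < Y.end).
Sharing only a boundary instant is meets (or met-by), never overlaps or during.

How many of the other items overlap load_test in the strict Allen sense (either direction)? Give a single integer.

Target load_test = [t=559, t=688].
audit [t=400, t=593] → overlaps → counts.
backup [t=520, t=572] → overlaps → counts.
build [t=399, t=444] → before → no.
compaction [t=516, t=622] → overlaps → counts.
demo [t=128, t=328] → before → no.
deploy [t=412, t=583] → overlaps → counts.
design_review [t=181, t=232] → before → no.
handoff [t=2, t=59] → before → no.
onboarding [t=77, t=175] → before → no.
qa_pass [t=31, t=359] → before → no.
retro [t=56, t=201] → before → no.
sync_call [t=617, t=652] → during → no.
triage [t=229, t=396] → before → no.
Total: 4.

4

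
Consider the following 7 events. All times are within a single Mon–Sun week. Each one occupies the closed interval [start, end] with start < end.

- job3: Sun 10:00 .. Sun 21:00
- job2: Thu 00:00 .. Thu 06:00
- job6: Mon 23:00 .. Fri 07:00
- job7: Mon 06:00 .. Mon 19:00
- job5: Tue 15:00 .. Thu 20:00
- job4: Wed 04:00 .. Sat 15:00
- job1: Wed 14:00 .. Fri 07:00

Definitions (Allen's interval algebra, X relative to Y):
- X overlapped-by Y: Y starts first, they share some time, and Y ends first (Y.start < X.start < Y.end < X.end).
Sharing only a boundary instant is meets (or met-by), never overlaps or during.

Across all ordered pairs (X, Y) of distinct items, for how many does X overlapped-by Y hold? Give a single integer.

Checking all 42 ordered pairs for relation 'overlapped-by'; matching pairs in alphabetical order:
(job1, job5): job1 overlapped-by job5 ✓
(job4, job5): job4 overlapped-by job5 ✓
(job4, job6): job4 overlapped-by job6 ✓
Count: 3.

3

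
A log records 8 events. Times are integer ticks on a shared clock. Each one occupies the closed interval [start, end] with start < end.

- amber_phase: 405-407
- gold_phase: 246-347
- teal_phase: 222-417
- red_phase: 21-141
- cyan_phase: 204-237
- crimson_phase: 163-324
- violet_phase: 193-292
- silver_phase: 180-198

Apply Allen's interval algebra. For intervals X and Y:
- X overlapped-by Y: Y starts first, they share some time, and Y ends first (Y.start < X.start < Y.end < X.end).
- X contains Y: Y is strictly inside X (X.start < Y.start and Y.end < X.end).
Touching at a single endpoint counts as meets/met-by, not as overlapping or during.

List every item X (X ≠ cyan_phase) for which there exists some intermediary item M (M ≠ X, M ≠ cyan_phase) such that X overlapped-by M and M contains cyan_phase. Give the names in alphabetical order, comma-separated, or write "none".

gold_phase, teal_phase

Target cyan_phase = [204, 237].
Intermediaries M with M contains cyan_phase: crimson_phase, violet_phase.
Via crimson_phase — items with X overlapped-by crimson_phase: gold_phase, teal_phase.
Via violet_phase — items with X overlapped-by violet_phase: gold_phase, teal_phase.
Union: gold_phase, teal_phase.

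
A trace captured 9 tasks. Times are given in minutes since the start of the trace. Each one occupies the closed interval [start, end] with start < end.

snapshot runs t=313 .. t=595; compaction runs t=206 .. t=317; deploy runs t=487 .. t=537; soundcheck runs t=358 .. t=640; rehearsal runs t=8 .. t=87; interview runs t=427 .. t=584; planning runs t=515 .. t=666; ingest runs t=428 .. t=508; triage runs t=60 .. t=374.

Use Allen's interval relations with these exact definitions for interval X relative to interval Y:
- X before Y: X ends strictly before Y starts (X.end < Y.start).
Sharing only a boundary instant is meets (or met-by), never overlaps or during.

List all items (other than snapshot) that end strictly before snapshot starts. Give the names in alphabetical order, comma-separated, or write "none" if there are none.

rehearsal

Target snapshot = [t=313, t=595].
compaction [t=206, t=317] → overlaps → no.
deploy [t=487, t=537] → during → no.
ingest [t=428, t=508] → during → no.
interview [t=427, t=584] → during → no.
planning [t=515, t=666] → overlapped-by → no.
rehearsal [t=8, t=87] → before → yes.
soundcheck [t=358, t=640] → overlapped-by → no.
triage [t=60, t=374] → overlaps → no.
Result: rehearsal.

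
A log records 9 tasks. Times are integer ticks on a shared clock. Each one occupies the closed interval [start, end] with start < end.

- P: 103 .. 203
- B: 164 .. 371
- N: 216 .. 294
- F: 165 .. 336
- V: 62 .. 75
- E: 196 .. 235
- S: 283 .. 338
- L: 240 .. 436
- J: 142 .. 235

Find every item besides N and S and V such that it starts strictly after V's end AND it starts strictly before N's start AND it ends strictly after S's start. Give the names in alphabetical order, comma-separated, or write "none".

Conditions: its start is strictly after V's end (X.start > 75) AND its start is strictly before N's start (X.start < 216) AND its end is strictly after S's start (X.end > 283).
B: start 164 > 75? ✓; start 164 < 216? ✓; end 371 > 283? ✓ → yes.
E: start 196 > 75? ✓; start 196 < 216? ✓; end 235 > 283? ✗ → no.
F: start 165 > 75? ✓; start 165 < 216? ✓; end 336 > 283? ✓ → yes.
J: start 142 > 75? ✓; start 142 < 216? ✓; end 235 > 283? ✗ → no.
L: start 240 > 75? ✓; start 240 < 216? ✗; end 436 > 283? ✓ → no.
P: start 103 > 75? ✓; start 103 < 216? ✓; end 203 > 283? ✗ → no.
Result: B, F.

B, F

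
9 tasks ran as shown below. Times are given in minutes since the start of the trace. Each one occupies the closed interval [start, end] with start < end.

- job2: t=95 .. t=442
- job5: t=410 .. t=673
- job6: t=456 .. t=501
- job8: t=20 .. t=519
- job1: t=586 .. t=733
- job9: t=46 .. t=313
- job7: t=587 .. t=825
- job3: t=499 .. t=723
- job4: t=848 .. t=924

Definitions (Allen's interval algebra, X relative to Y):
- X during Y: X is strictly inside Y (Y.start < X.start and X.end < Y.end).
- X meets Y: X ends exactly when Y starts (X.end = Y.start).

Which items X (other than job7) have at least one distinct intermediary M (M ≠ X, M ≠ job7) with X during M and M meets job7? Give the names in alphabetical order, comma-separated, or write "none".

Target job7 = [t=587, t=825].
Intermediaries M with M meets job7: none.
Union: none.

none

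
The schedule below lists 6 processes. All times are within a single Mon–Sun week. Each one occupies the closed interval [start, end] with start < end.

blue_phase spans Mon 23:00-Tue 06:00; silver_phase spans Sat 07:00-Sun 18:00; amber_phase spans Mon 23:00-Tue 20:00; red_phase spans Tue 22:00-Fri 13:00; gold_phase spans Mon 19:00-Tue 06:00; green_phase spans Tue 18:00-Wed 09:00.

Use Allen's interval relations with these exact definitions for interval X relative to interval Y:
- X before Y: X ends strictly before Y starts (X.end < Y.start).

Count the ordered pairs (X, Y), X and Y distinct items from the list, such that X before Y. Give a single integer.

10

Checking all 30 ordered pairs for relation 'before'; matching pairs in alphabetical order:
(amber_phase, red_phase): amber_phase before red_phase ✓
(amber_phase, silver_phase): amber_phase before silver_phase ✓
(blue_phase, green_phase): blue_phase before green_phase ✓
(blue_phase, red_phase): blue_phase before red_phase ✓
(blue_phase, silver_phase): blue_phase before silver_phase ✓
(gold_phase, green_phase): gold_phase before green_phase ✓
(gold_phase, red_phase): gold_phase before red_phase ✓
(gold_phase, silver_phase): gold_phase before silver_phase ✓
(green_phase, silver_phase): green_phase before silver_phase ✓
(red_phase, silver_phase): red_phase before silver_phase ✓
Count: 10.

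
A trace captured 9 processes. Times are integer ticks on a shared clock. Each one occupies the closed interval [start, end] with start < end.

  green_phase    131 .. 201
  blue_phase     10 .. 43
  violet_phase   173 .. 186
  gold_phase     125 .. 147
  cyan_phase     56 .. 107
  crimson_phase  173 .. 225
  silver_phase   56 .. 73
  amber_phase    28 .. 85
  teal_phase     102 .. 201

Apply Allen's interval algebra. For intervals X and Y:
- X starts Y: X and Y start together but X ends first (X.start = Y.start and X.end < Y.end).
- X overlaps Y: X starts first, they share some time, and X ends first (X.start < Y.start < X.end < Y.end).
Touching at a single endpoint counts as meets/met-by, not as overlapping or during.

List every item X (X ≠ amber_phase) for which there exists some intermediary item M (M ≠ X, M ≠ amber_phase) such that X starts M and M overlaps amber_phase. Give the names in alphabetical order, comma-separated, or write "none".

Target amber_phase = [28, 85].
Intermediaries M with M overlaps amber_phase: blue_phase.
Via blue_phase — items with X starts blue_phase: none.
Union: none.

none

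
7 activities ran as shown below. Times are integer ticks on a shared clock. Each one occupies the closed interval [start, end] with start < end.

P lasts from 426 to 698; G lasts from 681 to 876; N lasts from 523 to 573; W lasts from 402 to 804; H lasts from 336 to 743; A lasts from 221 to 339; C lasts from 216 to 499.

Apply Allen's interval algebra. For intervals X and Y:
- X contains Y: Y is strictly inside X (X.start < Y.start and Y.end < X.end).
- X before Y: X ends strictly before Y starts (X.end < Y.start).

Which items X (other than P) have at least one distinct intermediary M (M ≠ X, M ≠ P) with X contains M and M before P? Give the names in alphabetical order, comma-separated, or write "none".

C

Target P = [426, 698].
Intermediaries M with M before P: A.
Via A — items with X contains A: C.
Union: C.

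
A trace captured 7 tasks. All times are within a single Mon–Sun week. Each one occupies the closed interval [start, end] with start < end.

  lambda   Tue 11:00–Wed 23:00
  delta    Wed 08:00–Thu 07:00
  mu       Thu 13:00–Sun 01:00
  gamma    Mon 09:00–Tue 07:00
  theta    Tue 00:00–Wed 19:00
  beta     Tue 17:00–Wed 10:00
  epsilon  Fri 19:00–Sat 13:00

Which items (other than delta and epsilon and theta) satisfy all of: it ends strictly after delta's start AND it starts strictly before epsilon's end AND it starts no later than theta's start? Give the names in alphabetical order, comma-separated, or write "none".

Conditions: its end is strictly after delta's start (X.end > Wed 08:00) AND its start is strictly before epsilon's end (X.start < Sat 13:00) AND its start is no later than theta's start (X.start <= Tue 00:00).
beta: end Wed 10:00 > Wed 08:00? ✓; start Tue 17:00 < Sat 13:00? ✓; start Tue 17:00 <= Tue 00:00? ✗ → no.
gamma: end Tue 07:00 > Wed 08:00? ✗; start Mon 09:00 < Sat 13:00? ✓; start Mon 09:00 <= Tue 00:00? ✓ → no.
lambda: end Wed 23:00 > Wed 08:00? ✓; start Tue 11:00 < Sat 13:00? ✓; start Tue 11:00 <= Tue 00:00? ✗ → no.
mu: end Sun 01:00 > Wed 08:00? ✓; start Thu 13:00 < Sat 13:00? ✓; start Thu 13:00 <= Tue 00:00? ✗ → no.
Result: none.

none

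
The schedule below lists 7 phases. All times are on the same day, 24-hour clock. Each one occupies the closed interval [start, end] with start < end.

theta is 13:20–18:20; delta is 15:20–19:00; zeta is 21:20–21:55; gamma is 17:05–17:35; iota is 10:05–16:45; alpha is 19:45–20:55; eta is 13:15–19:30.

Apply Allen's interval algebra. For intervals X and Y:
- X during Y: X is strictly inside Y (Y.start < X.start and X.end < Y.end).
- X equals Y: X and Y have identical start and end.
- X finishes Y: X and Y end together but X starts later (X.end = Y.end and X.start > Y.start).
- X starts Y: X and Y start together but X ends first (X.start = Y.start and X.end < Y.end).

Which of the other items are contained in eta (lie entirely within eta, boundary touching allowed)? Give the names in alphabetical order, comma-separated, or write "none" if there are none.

delta, gamma, theta

Target eta = [13:15, 19:30].
alpha [19:45, 20:55] → after → no.
delta [15:20, 19:00] → during → yes.
gamma [17:05, 17:35] → during → yes.
iota [10:05, 16:45] → overlaps → no.
theta [13:20, 18:20] → during → yes.
zeta [21:20, 21:55] → after → no.
Result: delta, gamma, theta.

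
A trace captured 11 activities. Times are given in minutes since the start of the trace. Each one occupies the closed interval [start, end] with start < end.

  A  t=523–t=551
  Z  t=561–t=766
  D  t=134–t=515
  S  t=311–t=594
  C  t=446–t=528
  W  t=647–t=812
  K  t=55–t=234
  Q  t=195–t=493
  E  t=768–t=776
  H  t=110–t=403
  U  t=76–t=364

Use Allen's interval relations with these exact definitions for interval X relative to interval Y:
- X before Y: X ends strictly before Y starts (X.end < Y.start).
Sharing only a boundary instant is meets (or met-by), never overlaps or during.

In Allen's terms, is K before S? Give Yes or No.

K = [t=55, t=234], S = [t=311, t=594].
Actual relation of K to S: before.
Asked whether 'before' holds → Yes.

Yes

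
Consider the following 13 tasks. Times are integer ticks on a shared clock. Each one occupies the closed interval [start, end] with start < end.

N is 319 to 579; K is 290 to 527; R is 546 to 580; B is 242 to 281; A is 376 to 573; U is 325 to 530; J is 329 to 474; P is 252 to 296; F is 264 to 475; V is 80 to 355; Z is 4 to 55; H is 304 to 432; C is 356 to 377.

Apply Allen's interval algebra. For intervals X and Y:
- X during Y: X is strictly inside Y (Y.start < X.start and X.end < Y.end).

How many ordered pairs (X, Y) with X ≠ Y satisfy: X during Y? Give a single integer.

16

Checking all 156 ordered pairs for relation 'during'; matching pairs in alphabetical order:
(A, N): A during N ✓
(B, V): B during V ✓
(C, F): C during F ✓
(C, H): C during H ✓
(C, J): C during J ✓
(C, K): C during K ✓
(C, N): C during N ✓
(C, U): C during U ✓
(H, F): H during F ✓
(H, K): H during K ✓
(J, F): J during F ✓
(J, K): J during K ✓
(J, N): J during N ✓
(J, U): J during U ✓
(P, V): P during V ✓
(U, N): U during N ✓
Count: 16.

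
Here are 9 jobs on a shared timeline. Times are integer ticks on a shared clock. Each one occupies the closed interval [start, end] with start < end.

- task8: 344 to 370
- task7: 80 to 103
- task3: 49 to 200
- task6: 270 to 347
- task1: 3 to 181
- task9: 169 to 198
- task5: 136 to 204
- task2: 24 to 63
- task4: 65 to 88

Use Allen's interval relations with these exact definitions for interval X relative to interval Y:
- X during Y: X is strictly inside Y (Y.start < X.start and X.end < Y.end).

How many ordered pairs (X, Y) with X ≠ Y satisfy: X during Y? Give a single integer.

Checking all 72 ordered pairs for relation 'during'; matching pairs in alphabetical order:
(task2, task1): task2 during task1 ✓
(task4, task1): task4 during task1 ✓
(task4, task3): task4 during task3 ✓
(task7, task1): task7 during task1 ✓
(task7, task3): task7 during task3 ✓
(task9, task3): task9 during task3 ✓
(task9, task5): task9 during task5 ✓
Count: 7.

7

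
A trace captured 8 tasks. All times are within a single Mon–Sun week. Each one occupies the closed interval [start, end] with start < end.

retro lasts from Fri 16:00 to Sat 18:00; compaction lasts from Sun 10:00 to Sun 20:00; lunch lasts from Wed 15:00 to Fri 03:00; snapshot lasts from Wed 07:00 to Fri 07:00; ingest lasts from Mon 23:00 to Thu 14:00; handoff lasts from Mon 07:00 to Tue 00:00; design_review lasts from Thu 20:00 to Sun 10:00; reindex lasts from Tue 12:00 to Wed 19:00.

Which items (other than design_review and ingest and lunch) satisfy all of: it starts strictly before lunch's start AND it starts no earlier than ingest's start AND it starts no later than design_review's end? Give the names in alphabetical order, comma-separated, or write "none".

Conditions: its start is strictly before lunch's start (X.start < Wed 15:00) AND its start is no earlier than ingest's start (X.start >= Mon 23:00) AND its start is no later than design_review's end (X.start <= Sun 10:00).
compaction: start Sun 10:00 < Wed 15:00? ✗; start Sun 10:00 >= Mon 23:00? ✓; start Sun 10:00 <= Sun 10:00? ✓ → no.
handoff: start Mon 07:00 < Wed 15:00? ✓; start Mon 07:00 >= Mon 23:00? ✗; start Mon 07:00 <= Sun 10:00? ✓ → no.
reindex: start Tue 12:00 < Wed 15:00? ✓; start Tue 12:00 >= Mon 23:00? ✓; start Tue 12:00 <= Sun 10:00? ✓ → yes.
retro: start Fri 16:00 < Wed 15:00? ✗; start Fri 16:00 >= Mon 23:00? ✓; start Fri 16:00 <= Sun 10:00? ✓ → no.
snapshot: start Wed 07:00 < Wed 15:00? ✓; start Wed 07:00 >= Mon 23:00? ✓; start Wed 07:00 <= Sun 10:00? ✓ → yes.
Result: reindex, snapshot.

reindex, snapshot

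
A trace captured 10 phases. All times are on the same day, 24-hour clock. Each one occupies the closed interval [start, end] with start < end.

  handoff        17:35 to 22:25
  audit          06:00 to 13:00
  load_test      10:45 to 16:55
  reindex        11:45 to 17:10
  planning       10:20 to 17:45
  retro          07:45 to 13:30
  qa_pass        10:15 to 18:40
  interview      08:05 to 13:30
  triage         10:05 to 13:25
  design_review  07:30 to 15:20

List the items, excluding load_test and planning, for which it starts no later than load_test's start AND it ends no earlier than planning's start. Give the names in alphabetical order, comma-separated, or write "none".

audit, design_review, interview, qa_pass, retro, triage

Conditions: its start is no later than load_test's start (X.start <= 10:45) AND its end is no earlier than planning's start (X.end >= 10:20).
audit: start 06:00 <= 10:45? ✓; end 13:00 >= 10:20? ✓ → yes.
design_review: start 07:30 <= 10:45? ✓; end 15:20 >= 10:20? ✓ → yes.
handoff: start 17:35 <= 10:45? ✗; end 22:25 >= 10:20? ✓ → no.
interview: start 08:05 <= 10:45? ✓; end 13:30 >= 10:20? ✓ → yes.
qa_pass: start 10:15 <= 10:45? ✓; end 18:40 >= 10:20? ✓ → yes.
reindex: start 11:45 <= 10:45? ✗; end 17:10 >= 10:20? ✓ → no.
retro: start 07:45 <= 10:45? ✓; end 13:30 >= 10:20? ✓ → yes.
triage: start 10:05 <= 10:45? ✓; end 13:25 >= 10:20? ✓ → yes.
Result: audit, design_review, interview, qa_pass, retro, triage.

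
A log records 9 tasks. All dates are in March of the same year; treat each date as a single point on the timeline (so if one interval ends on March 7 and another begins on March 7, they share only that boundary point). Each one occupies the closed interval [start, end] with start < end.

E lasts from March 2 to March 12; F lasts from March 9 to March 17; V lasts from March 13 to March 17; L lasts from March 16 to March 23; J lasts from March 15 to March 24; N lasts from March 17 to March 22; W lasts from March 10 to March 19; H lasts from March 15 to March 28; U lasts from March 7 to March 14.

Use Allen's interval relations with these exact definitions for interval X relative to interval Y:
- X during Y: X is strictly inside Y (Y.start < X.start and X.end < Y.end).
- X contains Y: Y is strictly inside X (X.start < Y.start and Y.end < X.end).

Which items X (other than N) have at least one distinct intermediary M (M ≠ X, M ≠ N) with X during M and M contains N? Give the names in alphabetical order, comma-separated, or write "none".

Target N = [March 17, March 22].
Intermediaries M with M contains N: H, J, L.
Via H — items with X during H: L.
Via J — items with X during J: L.
Via L — items with X during L: none.
Union: L.

L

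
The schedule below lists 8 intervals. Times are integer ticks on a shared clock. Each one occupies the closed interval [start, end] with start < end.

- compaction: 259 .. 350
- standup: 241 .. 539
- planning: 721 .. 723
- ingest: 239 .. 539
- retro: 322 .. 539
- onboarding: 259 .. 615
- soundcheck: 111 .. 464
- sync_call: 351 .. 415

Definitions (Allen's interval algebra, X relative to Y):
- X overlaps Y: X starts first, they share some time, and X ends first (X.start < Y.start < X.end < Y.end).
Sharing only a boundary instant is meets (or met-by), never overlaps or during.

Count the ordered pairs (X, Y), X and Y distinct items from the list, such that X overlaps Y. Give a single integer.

7

Checking all 56 ordered pairs for relation 'overlaps'; matching pairs in alphabetical order:
(compaction, retro): compaction overlaps retro ✓
(ingest, onboarding): ingest overlaps onboarding ✓
(soundcheck, ingest): soundcheck overlaps ingest ✓
(soundcheck, onboarding): soundcheck overlaps onboarding ✓
(soundcheck, retro): soundcheck overlaps retro ✓
(soundcheck, standup): soundcheck overlaps standup ✓
(standup, onboarding): standup overlaps onboarding ✓
Count: 7.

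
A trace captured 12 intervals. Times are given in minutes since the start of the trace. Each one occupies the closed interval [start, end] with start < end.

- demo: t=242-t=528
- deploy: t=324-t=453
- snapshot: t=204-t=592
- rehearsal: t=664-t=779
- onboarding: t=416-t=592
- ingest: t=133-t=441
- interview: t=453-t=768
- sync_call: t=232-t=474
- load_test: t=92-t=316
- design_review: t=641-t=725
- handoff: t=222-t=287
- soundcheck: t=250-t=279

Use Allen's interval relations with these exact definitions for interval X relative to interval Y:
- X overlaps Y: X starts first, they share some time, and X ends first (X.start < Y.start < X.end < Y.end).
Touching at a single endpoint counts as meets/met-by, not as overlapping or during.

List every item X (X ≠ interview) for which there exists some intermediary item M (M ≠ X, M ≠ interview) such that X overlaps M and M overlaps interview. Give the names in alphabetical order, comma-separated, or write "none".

Target interview = [t=453, t=768].
Intermediaries M with M overlaps interview: demo, onboarding, snapshot, sync_call.
Via demo — items with X overlaps demo: handoff, ingest, load_test, sync_call.
Via onboarding — items with X overlaps onboarding: demo, deploy, ingest, sync_call.
Via snapshot — items with X overlaps snapshot: ingest, load_test.
Via sync_call — items with X overlaps sync_call: handoff, ingest, load_test.
Union: demo, deploy, handoff, ingest, load_test, sync_call.

demo, deploy, handoff, ingest, load_test, sync_call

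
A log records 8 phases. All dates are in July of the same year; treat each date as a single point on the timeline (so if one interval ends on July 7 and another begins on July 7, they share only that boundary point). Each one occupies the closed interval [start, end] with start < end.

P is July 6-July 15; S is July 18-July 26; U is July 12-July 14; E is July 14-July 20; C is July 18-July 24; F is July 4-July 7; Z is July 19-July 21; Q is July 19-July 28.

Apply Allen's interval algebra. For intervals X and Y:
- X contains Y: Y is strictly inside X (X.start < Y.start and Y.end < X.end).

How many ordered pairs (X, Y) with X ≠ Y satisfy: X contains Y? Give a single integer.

3

Checking all 56 ordered pairs for relation 'contains'; matching pairs in alphabetical order:
(C, Z): C contains Z ✓
(P, U): P contains U ✓
(S, Z): S contains Z ✓
Count: 3.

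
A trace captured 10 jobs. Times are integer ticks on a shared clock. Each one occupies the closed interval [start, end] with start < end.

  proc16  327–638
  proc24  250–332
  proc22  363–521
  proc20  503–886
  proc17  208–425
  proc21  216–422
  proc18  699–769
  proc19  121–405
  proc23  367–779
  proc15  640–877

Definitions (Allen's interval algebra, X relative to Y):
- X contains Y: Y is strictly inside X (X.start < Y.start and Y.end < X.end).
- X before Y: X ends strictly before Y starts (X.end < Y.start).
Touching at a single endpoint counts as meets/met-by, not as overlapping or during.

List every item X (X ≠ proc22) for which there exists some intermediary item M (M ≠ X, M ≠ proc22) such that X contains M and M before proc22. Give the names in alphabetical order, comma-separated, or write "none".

Target proc22 = [363, 521].
Intermediaries M with M before proc22: proc24.
Via proc24 — items with X contains proc24: proc17, proc19, proc21.
Union: proc17, proc19, proc21.

proc17, proc19, proc21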